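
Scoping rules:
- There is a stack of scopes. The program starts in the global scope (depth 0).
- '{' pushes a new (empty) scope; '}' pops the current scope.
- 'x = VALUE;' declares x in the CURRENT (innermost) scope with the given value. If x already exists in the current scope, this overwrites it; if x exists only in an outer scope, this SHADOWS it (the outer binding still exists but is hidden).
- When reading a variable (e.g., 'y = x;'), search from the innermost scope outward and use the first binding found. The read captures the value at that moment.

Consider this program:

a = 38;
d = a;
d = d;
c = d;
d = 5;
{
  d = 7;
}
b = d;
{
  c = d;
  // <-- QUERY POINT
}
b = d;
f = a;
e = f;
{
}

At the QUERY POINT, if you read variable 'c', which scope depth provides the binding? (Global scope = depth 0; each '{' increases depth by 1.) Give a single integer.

Step 1: declare a=38 at depth 0
Step 2: declare d=(read a)=38 at depth 0
Step 3: declare d=(read d)=38 at depth 0
Step 4: declare c=(read d)=38 at depth 0
Step 5: declare d=5 at depth 0
Step 6: enter scope (depth=1)
Step 7: declare d=7 at depth 1
Step 8: exit scope (depth=0)
Step 9: declare b=(read d)=5 at depth 0
Step 10: enter scope (depth=1)
Step 11: declare c=(read d)=5 at depth 1
Visible at query point: a=38 b=5 c=5 d=5

Answer: 1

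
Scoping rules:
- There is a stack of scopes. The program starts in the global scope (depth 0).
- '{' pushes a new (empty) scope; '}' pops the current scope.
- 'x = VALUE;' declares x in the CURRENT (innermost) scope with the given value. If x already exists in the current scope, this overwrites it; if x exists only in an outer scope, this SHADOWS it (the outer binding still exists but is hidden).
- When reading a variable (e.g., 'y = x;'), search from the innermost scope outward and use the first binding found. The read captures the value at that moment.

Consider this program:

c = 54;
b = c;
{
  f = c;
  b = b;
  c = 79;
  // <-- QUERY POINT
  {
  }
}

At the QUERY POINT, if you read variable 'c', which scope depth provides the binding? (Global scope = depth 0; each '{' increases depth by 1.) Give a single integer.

Answer: 1

Derivation:
Step 1: declare c=54 at depth 0
Step 2: declare b=(read c)=54 at depth 0
Step 3: enter scope (depth=1)
Step 4: declare f=(read c)=54 at depth 1
Step 5: declare b=(read b)=54 at depth 1
Step 6: declare c=79 at depth 1
Visible at query point: b=54 c=79 f=54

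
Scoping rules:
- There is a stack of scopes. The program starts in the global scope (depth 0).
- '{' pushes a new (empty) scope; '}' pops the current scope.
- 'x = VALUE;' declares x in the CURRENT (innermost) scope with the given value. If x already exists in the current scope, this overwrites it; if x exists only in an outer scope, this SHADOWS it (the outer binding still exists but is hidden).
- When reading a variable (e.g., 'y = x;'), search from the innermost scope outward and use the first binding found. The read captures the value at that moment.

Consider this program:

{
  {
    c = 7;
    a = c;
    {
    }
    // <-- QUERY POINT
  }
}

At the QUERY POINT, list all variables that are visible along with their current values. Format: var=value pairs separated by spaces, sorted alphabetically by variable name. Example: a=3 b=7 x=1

Step 1: enter scope (depth=1)
Step 2: enter scope (depth=2)
Step 3: declare c=7 at depth 2
Step 4: declare a=(read c)=7 at depth 2
Step 5: enter scope (depth=3)
Step 6: exit scope (depth=2)
Visible at query point: a=7 c=7

Answer: a=7 c=7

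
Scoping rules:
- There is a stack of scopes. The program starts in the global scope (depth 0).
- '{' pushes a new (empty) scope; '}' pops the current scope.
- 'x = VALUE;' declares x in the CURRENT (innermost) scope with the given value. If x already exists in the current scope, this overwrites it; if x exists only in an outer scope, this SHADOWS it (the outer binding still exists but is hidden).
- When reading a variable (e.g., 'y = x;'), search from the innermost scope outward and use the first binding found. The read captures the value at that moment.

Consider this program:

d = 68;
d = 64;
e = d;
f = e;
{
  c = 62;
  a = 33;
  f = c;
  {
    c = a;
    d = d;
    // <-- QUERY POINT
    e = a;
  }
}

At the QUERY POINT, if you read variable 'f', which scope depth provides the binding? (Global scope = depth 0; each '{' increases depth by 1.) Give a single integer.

Answer: 1

Derivation:
Step 1: declare d=68 at depth 0
Step 2: declare d=64 at depth 0
Step 3: declare e=(read d)=64 at depth 0
Step 4: declare f=(read e)=64 at depth 0
Step 5: enter scope (depth=1)
Step 6: declare c=62 at depth 1
Step 7: declare a=33 at depth 1
Step 8: declare f=(read c)=62 at depth 1
Step 9: enter scope (depth=2)
Step 10: declare c=(read a)=33 at depth 2
Step 11: declare d=(read d)=64 at depth 2
Visible at query point: a=33 c=33 d=64 e=64 f=62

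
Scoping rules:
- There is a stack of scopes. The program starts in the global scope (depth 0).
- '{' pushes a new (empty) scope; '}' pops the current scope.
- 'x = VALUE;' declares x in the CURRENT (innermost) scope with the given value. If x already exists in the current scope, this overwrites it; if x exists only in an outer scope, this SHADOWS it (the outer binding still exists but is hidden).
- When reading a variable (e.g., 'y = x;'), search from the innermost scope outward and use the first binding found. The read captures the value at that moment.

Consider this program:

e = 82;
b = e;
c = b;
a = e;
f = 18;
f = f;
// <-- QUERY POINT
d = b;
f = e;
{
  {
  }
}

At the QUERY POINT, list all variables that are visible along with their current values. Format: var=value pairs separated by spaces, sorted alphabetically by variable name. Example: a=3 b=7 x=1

Answer: a=82 b=82 c=82 e=82 f=18

Derivation:
Step 1: declare e=82 at depth 0
Step 2: declare b=(read e)=82 at depth 0
Step 3: declare c=(read b)=82 at depth 0
Step 4: declare a=(read e)=82 at depth 0
Step 5: declare f=18 at depth 0
Step 6: declare f=(read f)=18 at depth 0
Visible at query point: a=82 b=82 c=82 e=82 f=18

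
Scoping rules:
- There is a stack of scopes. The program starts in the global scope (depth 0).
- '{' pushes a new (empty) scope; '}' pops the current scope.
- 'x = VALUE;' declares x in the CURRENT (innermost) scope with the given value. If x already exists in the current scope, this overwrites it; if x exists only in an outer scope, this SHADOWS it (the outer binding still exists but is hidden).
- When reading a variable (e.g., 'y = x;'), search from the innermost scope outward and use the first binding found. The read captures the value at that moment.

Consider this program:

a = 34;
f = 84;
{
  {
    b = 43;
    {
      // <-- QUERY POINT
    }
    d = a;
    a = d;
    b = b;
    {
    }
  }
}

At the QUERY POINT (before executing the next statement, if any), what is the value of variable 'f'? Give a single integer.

Step 1: declare a=34 at depth 0
Step 2: declare f=84 at depth 0
Step 3: enter scope (depth=1)
Step 4: enter scope (depth=2)
Step 5: declare b=43 at depth 2
Step 6: enter scope (depth=3)
Visible at query point: a=34 b=43 f=84

Answer: 84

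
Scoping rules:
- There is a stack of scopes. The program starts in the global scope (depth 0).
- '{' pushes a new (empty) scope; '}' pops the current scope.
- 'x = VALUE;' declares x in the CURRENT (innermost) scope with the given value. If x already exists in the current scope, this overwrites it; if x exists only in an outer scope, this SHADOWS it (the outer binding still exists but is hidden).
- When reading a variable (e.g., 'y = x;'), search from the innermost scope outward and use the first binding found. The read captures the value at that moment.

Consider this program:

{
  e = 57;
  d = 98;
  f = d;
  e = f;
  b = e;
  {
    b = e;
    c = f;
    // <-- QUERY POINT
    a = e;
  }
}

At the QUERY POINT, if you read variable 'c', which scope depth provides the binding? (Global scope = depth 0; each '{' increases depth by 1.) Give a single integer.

Answer: 2

Derivation:
Step 1: enter scope (depth=1)
Step 2: declare e=57 at depth 1
Step 3: declare d=98 at depth 1
Step 4: declare f=(read d)=98 at depth 1
Step 5: declare e=(read f)=98 at depth 1
Step 6: declare b=(read e)=98 at depth 1
Step 7: enter scope (depth=2)
Step 8: declare b=(read e)=98 at depth 2
Step 9: declare c=(read f)=98 at depth 2
Visible at query point: b=98 c=98 d=98 e=98 f=98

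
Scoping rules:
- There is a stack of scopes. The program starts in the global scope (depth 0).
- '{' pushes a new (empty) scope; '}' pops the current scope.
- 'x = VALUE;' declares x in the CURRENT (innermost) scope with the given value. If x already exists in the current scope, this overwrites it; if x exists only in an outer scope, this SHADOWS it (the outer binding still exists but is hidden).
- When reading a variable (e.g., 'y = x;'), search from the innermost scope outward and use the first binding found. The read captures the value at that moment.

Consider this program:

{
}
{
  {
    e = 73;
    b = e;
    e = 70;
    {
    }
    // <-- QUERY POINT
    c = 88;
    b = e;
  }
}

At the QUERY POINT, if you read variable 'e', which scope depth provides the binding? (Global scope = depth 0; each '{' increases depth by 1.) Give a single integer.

Answer: 2

Derivation:
Step 1: enter scope (depth=1)
Step 2: exit scope (depth=0)
Step 3: enter scope (depth=1)
Step 4: enter scope (depth=2)
Step 5: declare e=73 at depth 2
Step 6: declare b=(read e)=73 at depth 2
Step 7: declare e=70 at depth 2
Step 8: enter scope (depth=3)
Step 9: exit scope (depth=2)
Visible at query point: b=73 e=70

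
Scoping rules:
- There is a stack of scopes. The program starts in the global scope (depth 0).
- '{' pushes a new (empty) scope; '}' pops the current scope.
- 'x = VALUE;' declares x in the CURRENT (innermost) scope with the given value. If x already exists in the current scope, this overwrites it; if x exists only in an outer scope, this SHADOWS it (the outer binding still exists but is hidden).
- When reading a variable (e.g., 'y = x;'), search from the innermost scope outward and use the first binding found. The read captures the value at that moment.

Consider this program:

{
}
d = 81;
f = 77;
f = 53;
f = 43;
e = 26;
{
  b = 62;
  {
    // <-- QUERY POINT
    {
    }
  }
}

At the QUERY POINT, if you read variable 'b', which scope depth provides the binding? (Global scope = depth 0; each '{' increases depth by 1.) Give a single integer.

Answer: 1

Derivation:
Step 1: enter scope (depth=1)
Step 2: exit scope (depth=0)
Step 3: declare d=81 at depth 0
Step 4: declare f=77 at depth 0
Step 5: declare f=53 at depth 0
Step 6: declare f=43 at depth 0
Step 7: declare e=26 at depth 0
Step 8: enter scope (depth=1)
Step 9: declare b=62 at depth 1
Step 10: enter scope (depth=2)
Visible at query point: b=62 d=81 e=26 f=43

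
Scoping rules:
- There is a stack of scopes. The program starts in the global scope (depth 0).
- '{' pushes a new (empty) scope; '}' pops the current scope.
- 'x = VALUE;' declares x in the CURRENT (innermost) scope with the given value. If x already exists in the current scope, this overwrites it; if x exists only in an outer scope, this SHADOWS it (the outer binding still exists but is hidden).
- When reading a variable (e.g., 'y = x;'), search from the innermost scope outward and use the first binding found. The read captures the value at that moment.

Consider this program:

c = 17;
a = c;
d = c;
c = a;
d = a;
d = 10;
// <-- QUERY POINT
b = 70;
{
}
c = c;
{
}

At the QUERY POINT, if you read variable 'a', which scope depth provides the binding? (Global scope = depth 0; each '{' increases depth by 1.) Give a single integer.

Step 1: declare c=17 at depth 0
Step 2: declare a=(read c)=17 at depth 0
Step 3: declare d=(read c)=17 at depth 0
Step 4: declare c=(read a)=17 at depth 0
Step 5: declare d=(read a)=17 at depth 0
Step 6: declare d=10 at depth 0
Visible at query point: a=17 c=17 d=10

Answer: 0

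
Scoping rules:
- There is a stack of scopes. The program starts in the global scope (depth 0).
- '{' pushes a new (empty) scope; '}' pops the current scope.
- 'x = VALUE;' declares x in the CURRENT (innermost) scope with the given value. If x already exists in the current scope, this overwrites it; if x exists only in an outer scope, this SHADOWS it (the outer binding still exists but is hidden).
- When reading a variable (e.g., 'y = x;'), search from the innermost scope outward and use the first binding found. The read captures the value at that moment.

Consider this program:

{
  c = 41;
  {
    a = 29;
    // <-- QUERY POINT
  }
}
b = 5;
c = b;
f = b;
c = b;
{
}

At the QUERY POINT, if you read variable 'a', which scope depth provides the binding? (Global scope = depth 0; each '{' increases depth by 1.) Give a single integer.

Answer: 2

Derivation:
Step 1: enter scope (depth=1)
Step 2: declare c=41 at depth 1
Step 3: enter scope (depth=2)
Step 4: declare a=29 at depth 2
Visible at query point: a=29 c=41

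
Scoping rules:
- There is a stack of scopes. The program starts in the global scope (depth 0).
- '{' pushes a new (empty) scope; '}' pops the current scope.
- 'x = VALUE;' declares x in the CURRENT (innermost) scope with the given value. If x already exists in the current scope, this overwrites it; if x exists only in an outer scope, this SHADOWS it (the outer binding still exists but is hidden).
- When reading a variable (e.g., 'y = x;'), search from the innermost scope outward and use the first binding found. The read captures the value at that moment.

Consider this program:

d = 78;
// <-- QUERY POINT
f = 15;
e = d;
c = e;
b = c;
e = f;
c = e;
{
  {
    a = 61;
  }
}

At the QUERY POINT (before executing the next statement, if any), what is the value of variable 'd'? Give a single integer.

Answer: 78

Derivation:
Step 1: declare d=78 at depth 0
Visible at query point: d=78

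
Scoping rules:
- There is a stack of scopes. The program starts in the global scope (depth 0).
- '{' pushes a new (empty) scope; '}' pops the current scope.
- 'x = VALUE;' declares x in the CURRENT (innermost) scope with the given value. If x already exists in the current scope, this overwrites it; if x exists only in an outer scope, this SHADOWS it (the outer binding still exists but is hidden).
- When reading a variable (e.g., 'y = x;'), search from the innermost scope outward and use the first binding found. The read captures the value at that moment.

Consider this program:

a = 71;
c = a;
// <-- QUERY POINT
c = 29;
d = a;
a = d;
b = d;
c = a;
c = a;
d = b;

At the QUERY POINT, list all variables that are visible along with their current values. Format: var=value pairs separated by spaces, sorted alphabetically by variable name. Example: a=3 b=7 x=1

Step 1: declare a=71 at depth 0
Step 2: declare c=(read a)=71 at depth 0
Visible at query point: a=71 c=71

Answer: a=71 c=71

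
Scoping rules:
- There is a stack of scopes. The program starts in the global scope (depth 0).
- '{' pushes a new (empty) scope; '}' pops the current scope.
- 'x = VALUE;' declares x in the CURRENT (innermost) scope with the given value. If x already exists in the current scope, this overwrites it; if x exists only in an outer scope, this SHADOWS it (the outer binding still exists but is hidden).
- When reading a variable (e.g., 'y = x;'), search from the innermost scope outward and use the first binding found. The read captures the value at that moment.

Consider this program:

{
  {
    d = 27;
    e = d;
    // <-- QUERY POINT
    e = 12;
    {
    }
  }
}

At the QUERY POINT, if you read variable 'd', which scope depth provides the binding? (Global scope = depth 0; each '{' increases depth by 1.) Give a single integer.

Answer: 2

Derivation:
Step 1: enter scope (depth=1)
Step 2: enter scope (depth=2)
Step 3: declare d=27 at depth 2
Step 4: declare e=(read d)=27 at depth 2
Visible at query point: d=27 e=27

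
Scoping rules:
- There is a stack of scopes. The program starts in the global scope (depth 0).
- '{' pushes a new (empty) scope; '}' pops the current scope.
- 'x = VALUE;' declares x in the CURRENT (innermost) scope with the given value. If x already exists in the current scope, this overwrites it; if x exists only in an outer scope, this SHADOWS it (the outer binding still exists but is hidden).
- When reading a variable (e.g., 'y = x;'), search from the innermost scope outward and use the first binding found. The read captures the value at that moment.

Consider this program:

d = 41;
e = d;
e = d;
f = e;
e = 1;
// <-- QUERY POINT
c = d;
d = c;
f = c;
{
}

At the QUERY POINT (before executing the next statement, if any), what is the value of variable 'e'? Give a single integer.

Answer: 1

Derivation:
Step 1: declare d=41 at depth 0
Step 2: declare e=(read d)=41 at depth 0
Step 3: declare e=(read d)=41 at depth 0
Step 4: declare f=(read e)=41 at depth 0
Step 5: declare e=1 at depth 0
Visible at query point: d=41 e=1 f=41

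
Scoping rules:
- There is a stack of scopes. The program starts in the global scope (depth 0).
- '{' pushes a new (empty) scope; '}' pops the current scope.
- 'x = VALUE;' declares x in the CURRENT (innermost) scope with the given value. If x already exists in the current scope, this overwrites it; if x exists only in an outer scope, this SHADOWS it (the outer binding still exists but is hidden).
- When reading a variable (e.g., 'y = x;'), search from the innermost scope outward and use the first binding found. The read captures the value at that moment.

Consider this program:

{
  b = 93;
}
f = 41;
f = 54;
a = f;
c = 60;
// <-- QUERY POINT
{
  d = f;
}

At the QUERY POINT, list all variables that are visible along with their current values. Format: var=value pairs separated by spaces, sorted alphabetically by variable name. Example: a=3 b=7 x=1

Step 1: enter scope (depth=1)
Step 2: declare b=93 at depth 1
Step 3: exit scope (depth=0)
Step 4: declare f=41 at depth 0
Step 5: declare f=54 at depth 0
Step 6: declare a=(read f)=54 at depth 0
Step 7: declare c=60 at depth 0
Visible at query point: a=54 c=60 f=54

Answer: a=54 c=60 f=54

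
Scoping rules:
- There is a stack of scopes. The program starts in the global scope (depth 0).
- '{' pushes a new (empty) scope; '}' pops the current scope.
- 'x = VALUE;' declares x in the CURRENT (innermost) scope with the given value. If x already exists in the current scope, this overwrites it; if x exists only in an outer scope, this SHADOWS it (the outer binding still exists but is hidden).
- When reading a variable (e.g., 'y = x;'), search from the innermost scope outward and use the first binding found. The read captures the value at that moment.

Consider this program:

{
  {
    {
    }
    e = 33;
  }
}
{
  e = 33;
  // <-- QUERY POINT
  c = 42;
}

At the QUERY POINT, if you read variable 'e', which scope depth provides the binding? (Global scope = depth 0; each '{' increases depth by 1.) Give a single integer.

Step 1: enter scope (depth=1)
Step 2: enter scope (depth=2)
Step 3: enter scope (depth=3)
Step 4: exit scope (depth=2)
Step 5: declare e=33 at depth 2
Step 6: exit scope (depth=1)
Step 7: exit scope (depth=0)
Step 8: enter scope (depth=1)
Step 9: declare e=33 at depth 1
Visible at query point: e=33

Answer: 1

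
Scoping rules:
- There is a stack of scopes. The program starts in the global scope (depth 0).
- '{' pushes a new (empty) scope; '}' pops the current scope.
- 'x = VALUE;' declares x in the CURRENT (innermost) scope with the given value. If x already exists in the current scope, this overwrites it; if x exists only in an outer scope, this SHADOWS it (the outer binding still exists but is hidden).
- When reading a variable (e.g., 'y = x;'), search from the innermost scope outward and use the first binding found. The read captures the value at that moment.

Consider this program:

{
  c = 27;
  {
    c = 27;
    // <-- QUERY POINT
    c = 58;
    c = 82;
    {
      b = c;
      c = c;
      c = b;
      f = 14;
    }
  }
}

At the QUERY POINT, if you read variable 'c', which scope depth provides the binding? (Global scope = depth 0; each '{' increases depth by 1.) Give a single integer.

Step 1: enter scope (depth=1)
Step 2: declare c=27 at depth 1
Step 3: enter scope (depth=2)
Step 4: declare c=27 at depth 2
Visible at query point: c=27

Answer: 2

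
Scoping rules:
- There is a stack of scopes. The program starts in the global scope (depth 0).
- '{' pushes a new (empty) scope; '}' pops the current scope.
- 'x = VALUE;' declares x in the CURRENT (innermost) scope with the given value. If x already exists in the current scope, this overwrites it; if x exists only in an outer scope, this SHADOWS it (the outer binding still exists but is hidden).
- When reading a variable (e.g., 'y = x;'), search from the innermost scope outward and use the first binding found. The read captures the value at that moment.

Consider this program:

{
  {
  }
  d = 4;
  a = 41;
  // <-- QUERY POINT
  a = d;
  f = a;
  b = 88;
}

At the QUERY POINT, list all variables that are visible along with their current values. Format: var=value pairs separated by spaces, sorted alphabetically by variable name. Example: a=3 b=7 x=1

Answer: a=41 d=4

Derivation:
Step 1: enter scope (depth=1)
Step 2: enter scope (depth=2)
Step 3: exit scope (depth=1)
Step 4: declare d=4 at depth 1
Step 5: declare a=41 at depth 1
Visible at query point: a=41 d=4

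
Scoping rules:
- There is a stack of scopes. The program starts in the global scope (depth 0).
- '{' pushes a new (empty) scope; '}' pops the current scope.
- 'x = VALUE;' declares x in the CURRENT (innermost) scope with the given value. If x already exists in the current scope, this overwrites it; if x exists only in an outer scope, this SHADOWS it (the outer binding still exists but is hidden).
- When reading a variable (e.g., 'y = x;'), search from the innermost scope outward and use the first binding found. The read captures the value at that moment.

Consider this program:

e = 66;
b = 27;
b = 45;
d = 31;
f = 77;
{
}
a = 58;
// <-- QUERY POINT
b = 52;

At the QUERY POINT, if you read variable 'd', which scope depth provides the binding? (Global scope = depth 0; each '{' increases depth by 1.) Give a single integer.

Step 1: declare e=66 at depth 0
Step 2: declare b=27 at depth 0
Step 3: declare b=45 at depth 0
Step 4: declare d=31 at depth 0
Step 5: declare f=77 at depth 0
Step 6: enter scope (depth=1)
Step 7: exit scope (depth=0)
Step 8: declare a=58 at depth 0
Visible at query point: a=58 b=45 d=31 e=66 f=77

Answer: 0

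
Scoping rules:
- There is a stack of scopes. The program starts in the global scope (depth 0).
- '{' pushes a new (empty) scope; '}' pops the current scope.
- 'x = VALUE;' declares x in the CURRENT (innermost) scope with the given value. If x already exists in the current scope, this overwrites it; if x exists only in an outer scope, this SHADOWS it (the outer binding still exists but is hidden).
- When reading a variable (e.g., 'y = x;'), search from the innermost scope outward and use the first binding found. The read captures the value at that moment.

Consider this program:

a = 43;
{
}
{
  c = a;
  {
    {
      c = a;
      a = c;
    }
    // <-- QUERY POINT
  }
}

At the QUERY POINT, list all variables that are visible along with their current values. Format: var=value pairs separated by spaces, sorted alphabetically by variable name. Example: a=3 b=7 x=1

Step 1: declare a=43 at depth 0
Step 2: enter scope (depth=1)
Step 3: exit scope (depth=0)
Step 4: enter scope (depth=1)
Step 5: declare c=(read a)=43 at depth 1
Step 6: enter scope (depth=2)
Step 7: enter scope (depth=3)
Step 8: declare c=(read a)=43 at depth 3
Step 9: declare a=(read c)=43 at depth 3
Step 10: exit scope (depth=2)
Visible at query point: a=43 c=43

Answer: a=43 c=43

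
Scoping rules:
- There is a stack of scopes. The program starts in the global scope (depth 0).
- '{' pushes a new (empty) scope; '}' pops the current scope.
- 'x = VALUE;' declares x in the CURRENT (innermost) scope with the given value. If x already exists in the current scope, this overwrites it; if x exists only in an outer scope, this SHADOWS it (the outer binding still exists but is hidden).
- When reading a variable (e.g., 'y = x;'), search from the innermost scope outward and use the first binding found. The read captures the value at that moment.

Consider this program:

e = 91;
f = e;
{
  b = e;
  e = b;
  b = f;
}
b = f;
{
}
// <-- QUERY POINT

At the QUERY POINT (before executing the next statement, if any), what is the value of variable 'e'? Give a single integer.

Answer: 91

Derivation:
Step 1: declare e=91 at depth 0
Step 2: declare f=(read e)=91 at depth 0
Step 3: enter scope (depth=1)
Step 4: declare b=(read e)=91 at depth 1
Step 5: declare e=(read b)=91 at depth 1
Step 6: declare b=(read f)=91 at depth 1
Step 7: exit scope (depth=0)
Step 8: declare b=(read f)=91 at depth 0
Step 9: enter scope (depth=1)
Step 10: exit scope (depth=0)
Visible at query point: b=91 e=91 f=91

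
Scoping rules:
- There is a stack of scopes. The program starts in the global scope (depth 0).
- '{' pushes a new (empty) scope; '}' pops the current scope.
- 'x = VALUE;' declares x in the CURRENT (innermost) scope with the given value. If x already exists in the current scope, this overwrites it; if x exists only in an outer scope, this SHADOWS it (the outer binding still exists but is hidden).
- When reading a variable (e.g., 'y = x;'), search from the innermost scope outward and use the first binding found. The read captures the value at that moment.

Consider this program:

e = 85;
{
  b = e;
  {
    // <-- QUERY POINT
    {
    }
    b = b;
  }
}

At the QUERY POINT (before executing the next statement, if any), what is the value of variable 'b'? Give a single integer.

Answer: 85

Derivation:
Step 1: declare e=85 at depth 0
Step 2: enter scope (depth=1)
Step 3: declare b=(read e)=85 at depth 1
Step 4: enter scope (depth=2)
Visible at query point: b=85 e=85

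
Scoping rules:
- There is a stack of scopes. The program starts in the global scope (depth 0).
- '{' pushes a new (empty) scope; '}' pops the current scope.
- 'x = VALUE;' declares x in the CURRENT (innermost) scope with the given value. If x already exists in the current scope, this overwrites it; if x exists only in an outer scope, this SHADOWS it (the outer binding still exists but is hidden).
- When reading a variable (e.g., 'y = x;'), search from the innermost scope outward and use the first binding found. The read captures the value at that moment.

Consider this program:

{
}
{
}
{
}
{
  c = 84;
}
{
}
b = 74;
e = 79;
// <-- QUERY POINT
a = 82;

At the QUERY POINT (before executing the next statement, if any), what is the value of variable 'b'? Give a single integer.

Step 1: enter scope (depth=1)
Step 2: exit scope (depth=0)
Step 3: enter scope (depth=1)
Step 4: exit scope (depth=0)
Step 5: enter scope (depth=1)
Step 6: exit scope (depth=0)
Step 7: enter scope (depth=1)
Step 8: declare c=84 at depth 1
Step 9: exit scope (depth=0)
Step 10: enter scope (depth=1)
Step 11: exit scope (depth=0)
Step 12: declare b=74 at depth 0
Step 13: declare e=79 at depth 0
Visible at query point: b=74 e=79

Answer: 74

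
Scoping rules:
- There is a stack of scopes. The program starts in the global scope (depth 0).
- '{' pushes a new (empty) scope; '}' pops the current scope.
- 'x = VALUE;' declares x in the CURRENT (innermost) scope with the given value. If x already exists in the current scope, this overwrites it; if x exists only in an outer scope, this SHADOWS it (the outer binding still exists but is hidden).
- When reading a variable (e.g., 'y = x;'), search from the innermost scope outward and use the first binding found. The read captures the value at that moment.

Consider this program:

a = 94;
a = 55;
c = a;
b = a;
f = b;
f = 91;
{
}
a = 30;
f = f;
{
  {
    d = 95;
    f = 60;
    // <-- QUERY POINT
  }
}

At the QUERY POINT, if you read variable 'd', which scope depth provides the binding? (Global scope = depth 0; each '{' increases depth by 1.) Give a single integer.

Step 1: declare a=94 at depth 0
Step 2: declare a=55 at depth 0
Step 3: declare c=(read a)=55 at depth 0
Step 4: declare b=(read a)=55 at depth 0
Step 5: declare f=(read b)=55 at depth 0
Step 6: declare f=91 at depth 0
Step 7: enter scope (depth=1)
Step 8: exit scope (depth=0)
Step 9: declare a=30 at depth 0
Step 10: declare f=(read f)=91 at depth 0
Step 11: enter scope (depth=1)
Step 12: enter scope (depth=2)
Step 13: declare d=95 at depth 2
Step 14: declare f=60 at depth 2
Visible at query point: a=30 b=55 c=55 d=95 f=60

Answer: 2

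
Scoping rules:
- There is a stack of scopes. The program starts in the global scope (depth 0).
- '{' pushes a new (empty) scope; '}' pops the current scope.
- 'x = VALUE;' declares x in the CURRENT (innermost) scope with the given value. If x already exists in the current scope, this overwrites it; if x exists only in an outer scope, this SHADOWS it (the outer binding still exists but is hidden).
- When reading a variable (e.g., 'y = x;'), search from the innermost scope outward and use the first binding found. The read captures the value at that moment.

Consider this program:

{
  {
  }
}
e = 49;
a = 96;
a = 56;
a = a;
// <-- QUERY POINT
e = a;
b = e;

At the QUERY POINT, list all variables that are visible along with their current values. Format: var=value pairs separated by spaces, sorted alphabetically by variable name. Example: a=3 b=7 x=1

Step 1: enter scope (depth=1)
Step 2: enter scope (depth=2)
Step 3: exit scope (depth=1)
Step 4: exit scope (depth=0)
Step 5: declare e=49 at depth 0
Step 6: declare a=96 at depth 0
Step 7: declare a=56 at depth 0
Step 8: declare a=(read a)=56 at depth 0
Visible at query point: a=56 e=49

Answer: a=56 e=49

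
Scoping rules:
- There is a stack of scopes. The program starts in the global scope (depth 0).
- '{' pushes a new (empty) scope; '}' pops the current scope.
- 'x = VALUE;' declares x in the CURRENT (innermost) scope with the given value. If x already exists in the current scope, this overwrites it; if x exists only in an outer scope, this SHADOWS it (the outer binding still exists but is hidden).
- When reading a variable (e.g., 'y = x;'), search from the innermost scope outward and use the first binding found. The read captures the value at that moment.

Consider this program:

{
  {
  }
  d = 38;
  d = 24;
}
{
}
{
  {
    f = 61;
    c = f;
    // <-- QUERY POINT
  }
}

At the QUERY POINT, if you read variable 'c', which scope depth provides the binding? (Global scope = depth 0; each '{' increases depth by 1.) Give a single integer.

Answer: 2

Derivation:
Step 1: enter scope (depth=1)
Step 2: enter scope (depth=2)
Step 3: exit scope (depth=1)
Step 4: declare d=38 at depth 1
Step 5: declare d=24 at depth 1
Step 6: exit scope (depth=0)
Step 7: enter scope (depth=1)
Step 8: exit scope (depth=0)
Step 9: enter scope (depth=1)
Step 10: enter scope (depth=2)
Step 11: declare f=61 at depth 2
Step 12: declare c=(read f)=61 at depth 2
Visible at query point: c=61 f=61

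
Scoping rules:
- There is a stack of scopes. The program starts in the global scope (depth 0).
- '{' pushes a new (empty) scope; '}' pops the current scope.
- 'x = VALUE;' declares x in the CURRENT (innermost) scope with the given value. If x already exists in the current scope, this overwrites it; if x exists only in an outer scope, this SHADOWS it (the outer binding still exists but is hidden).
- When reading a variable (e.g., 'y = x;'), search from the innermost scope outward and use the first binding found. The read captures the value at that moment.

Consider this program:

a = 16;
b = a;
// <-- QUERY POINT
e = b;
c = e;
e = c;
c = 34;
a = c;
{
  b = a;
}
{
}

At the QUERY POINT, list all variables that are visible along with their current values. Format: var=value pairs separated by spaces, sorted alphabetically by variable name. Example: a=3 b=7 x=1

Answer: a=16 b=16

Derivation:
Step 1: declare a=16 at depth 0
Step 2: declare b=(read a)=16 at depth 0
Visible at query point: a=16 b=16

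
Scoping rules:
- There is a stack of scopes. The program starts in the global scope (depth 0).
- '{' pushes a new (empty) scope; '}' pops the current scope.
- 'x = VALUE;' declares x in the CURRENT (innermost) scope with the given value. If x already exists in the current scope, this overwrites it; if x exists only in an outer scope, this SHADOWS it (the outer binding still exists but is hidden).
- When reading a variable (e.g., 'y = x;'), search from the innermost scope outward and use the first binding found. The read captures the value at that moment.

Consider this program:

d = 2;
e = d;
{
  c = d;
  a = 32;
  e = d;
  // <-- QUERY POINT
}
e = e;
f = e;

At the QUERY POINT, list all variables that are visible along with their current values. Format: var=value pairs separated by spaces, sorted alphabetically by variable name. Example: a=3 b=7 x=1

Step 1: declare d=2 at depth 0
Step 2: declare e=(read d)=2 at depth 0
Step 3: enter scope (depth=1)
Step 4: declare c=(read d)=2 at depth 1
Step 5: declare a=32 at depth 1
Step 6: declare e=(read d)=2 at depth 1
Visible at query point: a=32 c=2 d=2 e=2

Answer: a=32 c=2 d=2 e=2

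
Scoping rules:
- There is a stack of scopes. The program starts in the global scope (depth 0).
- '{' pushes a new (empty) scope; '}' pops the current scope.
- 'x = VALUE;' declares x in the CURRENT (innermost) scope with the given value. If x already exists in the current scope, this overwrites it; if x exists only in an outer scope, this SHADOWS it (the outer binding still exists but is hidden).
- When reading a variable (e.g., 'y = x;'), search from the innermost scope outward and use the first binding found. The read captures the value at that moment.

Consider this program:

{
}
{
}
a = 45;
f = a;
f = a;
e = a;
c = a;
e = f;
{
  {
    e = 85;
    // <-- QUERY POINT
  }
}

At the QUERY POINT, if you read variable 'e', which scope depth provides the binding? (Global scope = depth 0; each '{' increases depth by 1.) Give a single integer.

Step 1: enter scope (depth=1)
Step 2: exit scope (depth=0)
Step 3: enter scope (depth=1)
Step 4: exit scope (depth=0)
Step 5: declare a=45 at depth 0
Step 6: declare f=(read a)=45 at depth 0
Step 7: declare f=(read a)=45 at depth 0
Step 8: declare e=(read a)=45 at depth 0
Step 9: declare c=(read a)=45 at depth 0
Step 10: declare e=(read f)=45 at depth 0
Step 11: enter scope (depth=1)
Step 12: enter scope (depth=2)
Step 13: declare e=85 at depth 2
Visible at query point: a=45 c=45 e=85 f=45

Answer: 2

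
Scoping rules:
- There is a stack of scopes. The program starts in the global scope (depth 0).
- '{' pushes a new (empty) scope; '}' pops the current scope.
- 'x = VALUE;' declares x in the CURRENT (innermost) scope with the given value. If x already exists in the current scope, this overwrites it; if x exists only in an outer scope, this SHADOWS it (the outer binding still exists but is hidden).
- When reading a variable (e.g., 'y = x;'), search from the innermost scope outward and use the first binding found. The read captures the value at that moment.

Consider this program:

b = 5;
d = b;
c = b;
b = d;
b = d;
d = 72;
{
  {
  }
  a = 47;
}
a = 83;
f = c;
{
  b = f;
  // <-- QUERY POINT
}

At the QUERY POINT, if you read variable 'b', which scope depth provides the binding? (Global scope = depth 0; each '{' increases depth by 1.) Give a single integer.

Answer: 1

Derivation:
Step 1: declare b=5 at depth 0
Step 2: declare d=(read b)=5 at depth 0
Step 3: declare c=(read b)=5 at depth 0
Step 4: declare b=(read d)=5 at depth 0
Step 5: declare b=(read d)=5 at depth 0
Step 6: declare d=72 at depth 0
Step 7: enter scope (depth=1)
Step 8: enter scope (depth=2)
Step 9: exit scope (depth=1)
Step 10: declare a=47 at depth 1
Step 11: exit scope (depth=0)
Step 12: declare a=83 at depth 0
Step 13: declare f=(read c)=5 at depth 0
Step 14: enter scope (depth=1)
Step 15: declare b=(read f)=5 at depth 1
Visible at query point: a=83 b=5 c=5 d=72 f=5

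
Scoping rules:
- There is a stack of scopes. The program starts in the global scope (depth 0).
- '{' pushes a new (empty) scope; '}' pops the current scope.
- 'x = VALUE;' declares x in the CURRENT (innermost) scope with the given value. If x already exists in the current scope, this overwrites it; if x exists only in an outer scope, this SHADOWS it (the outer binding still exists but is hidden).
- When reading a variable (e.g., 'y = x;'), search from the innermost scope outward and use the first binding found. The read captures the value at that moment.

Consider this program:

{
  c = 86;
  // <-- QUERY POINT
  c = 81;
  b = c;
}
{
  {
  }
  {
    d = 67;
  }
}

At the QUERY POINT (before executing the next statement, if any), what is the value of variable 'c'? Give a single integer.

Answer: 86

Derivation:
Step 1: enter scope (depth=1)
Step 2: declare c=86 at depth 1
Visible at query point: c=86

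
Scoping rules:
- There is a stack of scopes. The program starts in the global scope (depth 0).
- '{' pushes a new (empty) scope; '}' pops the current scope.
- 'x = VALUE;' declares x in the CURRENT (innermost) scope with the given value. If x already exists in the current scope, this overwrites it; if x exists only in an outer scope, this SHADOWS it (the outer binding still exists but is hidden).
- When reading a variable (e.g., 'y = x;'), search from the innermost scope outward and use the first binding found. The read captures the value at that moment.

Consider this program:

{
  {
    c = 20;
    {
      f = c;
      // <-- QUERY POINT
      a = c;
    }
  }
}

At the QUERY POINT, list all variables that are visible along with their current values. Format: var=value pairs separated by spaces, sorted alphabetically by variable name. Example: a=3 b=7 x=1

Step 1: enter scope (depth=1)
Step 2: enter scope (depth=2)
Step 3: declare c=20 at depth 2
Step 4: enter scope (depth=3)
Step 5: declare f=(read c)=20 at depth 3
Visible at query point: c=20 f=20

Answer: c=20 f=20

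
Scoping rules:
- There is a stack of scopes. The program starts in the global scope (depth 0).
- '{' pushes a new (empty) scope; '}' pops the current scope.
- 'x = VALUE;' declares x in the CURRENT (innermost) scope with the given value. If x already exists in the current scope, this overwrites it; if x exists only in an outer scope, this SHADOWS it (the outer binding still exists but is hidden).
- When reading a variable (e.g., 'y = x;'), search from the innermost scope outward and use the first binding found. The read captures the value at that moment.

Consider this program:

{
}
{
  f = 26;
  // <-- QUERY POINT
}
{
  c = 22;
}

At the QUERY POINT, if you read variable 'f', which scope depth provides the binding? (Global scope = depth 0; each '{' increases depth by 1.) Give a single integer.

Step 1: enter scope (depth=1)
Step 2: exit scope (depth=0)
Step 3: enter scope (depth=1)
Step 4: declare f=26 at depth 1
Visible at query point: f=26

Answer: 1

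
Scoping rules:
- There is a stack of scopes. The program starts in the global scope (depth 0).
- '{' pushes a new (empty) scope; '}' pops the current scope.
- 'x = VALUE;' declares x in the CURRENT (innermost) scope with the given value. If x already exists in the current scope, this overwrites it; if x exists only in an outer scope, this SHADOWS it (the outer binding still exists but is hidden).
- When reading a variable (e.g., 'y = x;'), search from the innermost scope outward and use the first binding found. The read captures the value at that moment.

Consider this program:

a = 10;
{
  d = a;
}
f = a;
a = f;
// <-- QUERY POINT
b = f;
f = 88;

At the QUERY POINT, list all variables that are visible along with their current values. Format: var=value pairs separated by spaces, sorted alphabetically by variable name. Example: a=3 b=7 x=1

Step 1: declare a=10 at depth 0
Step 2: enter scope (depth=1)
Step 3: declare d=(read a)=10 at depth 1
Step 4: exit scope (depth=0)
Step 5: declare f=(read a)=10 at depth 0
Step 6: declare a=(read f)=10 at depth 0
Visible at query point: a=10 f=10

Answer: a=10 f=10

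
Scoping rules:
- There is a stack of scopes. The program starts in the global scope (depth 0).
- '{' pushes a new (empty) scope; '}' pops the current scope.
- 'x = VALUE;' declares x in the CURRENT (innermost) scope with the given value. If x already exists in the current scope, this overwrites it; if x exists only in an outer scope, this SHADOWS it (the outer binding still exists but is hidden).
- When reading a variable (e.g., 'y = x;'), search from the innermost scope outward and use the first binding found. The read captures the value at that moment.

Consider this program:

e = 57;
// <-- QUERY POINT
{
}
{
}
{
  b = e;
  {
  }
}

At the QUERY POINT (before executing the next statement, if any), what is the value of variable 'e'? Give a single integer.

Answer: 57

Derivation:
Step 1: declare e=57 at depth 0
Visible at query point: e=57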